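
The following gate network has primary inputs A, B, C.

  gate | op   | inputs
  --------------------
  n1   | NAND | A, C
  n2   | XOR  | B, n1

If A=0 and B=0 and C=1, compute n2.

1

n1 = 0 NAND 1 = 1
n2 = 0 XOR 1 = 1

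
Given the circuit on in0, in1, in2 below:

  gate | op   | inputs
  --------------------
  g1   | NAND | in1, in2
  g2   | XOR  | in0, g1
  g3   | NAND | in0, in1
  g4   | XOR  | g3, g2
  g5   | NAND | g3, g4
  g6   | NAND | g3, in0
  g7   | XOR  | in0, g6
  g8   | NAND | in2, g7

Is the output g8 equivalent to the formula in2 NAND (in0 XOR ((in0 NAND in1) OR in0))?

g3 = in0 NAND in1
g6 = g3 NAND in0 = (in0 NAND in1) NAND in0
g7 = in0 XOR g6 = in0 XOR ((in0 NAND in1) NAND in0)
g8 = in2 NAND g7 = in2 NAND (in0 XOR ((in0 NAND in1) NAND in0))
At in0=1, in1=0, in2=1: circuit gives 0, formula gives 1.

No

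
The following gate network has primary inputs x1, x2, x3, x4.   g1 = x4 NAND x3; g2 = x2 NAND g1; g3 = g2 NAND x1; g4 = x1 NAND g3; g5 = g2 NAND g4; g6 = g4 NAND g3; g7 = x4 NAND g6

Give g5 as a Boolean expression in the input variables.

(x2 NAND (x4 NAND x3)) NAND (x1 NAND ((x2 NAND (x4 NAND x3)) NAND x1))

g1 = x4 NAND x3
g2 = x2 NAND g1 = x2 NAND (x4 NAND x3)
g3 = g2 NAND x1 = (x2 NAND (x4 NAND x3)) NAND x1
g4 = x1 NAND g3 = x1 NAND ((x2 NAND (x4 NAND x3)) NAND x1)
g5 = g2 NAND g4 = (x2 NAND (x4 NAND x3)) NAND (x1 NAND ((x2 NAND (x4 NAND x3)) NAND x1))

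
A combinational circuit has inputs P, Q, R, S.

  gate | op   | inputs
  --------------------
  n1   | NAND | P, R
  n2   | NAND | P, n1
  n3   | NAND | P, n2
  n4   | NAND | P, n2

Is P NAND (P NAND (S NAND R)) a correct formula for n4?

No

n1 = P NAND R
n2 = P NAND n1 = P NAND (P NAND R)
n4 = P NAND n2 = P NAND (P NAND (P NAND R))
At P=1, Q=0, R=1, S=0: circuit gives 0, formula gives 1.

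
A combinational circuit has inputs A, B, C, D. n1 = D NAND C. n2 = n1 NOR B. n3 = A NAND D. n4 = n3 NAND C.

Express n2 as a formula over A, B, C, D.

n1 = D NAND C
n2 = n1 NOR B = (D NAND C) NOR B

(D NAND C) NOR B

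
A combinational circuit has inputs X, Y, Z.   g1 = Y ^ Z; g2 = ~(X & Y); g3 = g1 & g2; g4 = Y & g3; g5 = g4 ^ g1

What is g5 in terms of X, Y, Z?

g1 = Y ^ Z
g2 = ~(X & Y)
g3 = g1 & g2 = (Y ^ Z) & (~(X & Y))
g4 = Y & g3 = Y & ((Y ^ Z) & (~(X & Y)))
g5 = g4 ^ g1 = (Y & ((Y ^ Z) & (~(X & Y)))) ^ (Y ^ Z)

(Y & ((Y ^ Z) & (~(X & Y)))) ^ (Y ^ Z)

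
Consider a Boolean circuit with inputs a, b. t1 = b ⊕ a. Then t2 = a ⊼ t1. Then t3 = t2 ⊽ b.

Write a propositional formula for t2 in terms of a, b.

a ⊼ (b ⊕ a)

t1 = b ⊕ a
t2 = a ⊼ t1 = a ⊼ (b ⊕ a)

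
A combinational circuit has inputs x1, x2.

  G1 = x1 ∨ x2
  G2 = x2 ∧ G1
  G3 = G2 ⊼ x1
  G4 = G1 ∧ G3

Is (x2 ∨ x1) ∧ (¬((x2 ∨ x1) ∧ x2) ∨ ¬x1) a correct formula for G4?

Yes

G1 = x1 ∨ x2
G2 = x2 ∧ G1 = x2 ∧ (x1 ∨ x2)
G3 = G2 ⊼ x1 = (x2 ∧ (x1 ∨ x2)) ⊼ x1
G4 = G1 ∧ G3 = (x1 ∨ x2) ∧ ((x2 ∧ (x1 ∨ x2)) ⊼ x1)
At x1=0, x2=0: circuit gives 0, formula gives 0.
At x1=0, x2=1: circuit gives 1, formula gives 1.
Agrees on all 4 inputs.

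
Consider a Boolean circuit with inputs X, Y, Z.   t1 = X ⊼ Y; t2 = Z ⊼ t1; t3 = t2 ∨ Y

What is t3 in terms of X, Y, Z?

t1 = X ⊼ Y
t2 = Z ⊼ t1 = Z ⊼ (X ⊼ Y)
t3 = t2 ∨ Y = (Z ⊼ (X ⊼ Y)) ∨ Y

(Z ⊼ (X ⊼ Y)) ∨ Y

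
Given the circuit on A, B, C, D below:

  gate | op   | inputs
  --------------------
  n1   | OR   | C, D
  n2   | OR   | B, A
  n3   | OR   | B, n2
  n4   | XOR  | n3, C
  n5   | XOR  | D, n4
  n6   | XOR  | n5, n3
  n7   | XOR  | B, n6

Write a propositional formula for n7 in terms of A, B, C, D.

B XOR ((D XOR ((B OR (B OR A)) XOR C)) XOR (B OR (B OR A)))

n2 = B OR A
n3 = B OR n2 = B OR (B OR A)
n4 = n3 XOR C = (B OR (B OR A)) XOR C
n5 = D XOR n4 = D XOR ((B OR (B OR A)) XOR C)
n6 = n5 XOR n3 = (D XOR ((B OR (B OR A)) XOR C)) XOR (B OR (B OR A))
n7 = B XOR n6 = B XOR ((D XOR ((B OR (B OR A)) XOR C)) XOR (B OR (B OR A)))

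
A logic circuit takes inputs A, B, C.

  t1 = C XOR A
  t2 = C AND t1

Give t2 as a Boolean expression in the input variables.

t1 = C XOR A
t2 = C AND t1 = C AND (C XOR A)

C AND (C XOR A)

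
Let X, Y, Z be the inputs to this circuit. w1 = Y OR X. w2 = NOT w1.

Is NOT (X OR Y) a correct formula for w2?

Yes

w1 = Y OR X
w2 = NOT w1 = NOT (Y OR X)
At X=0, Y=1, Z=0: circuit gives 0, formula gives 0.
At X=0, Y=0, Z=0: circuit gives 1, formula gives 1.
Agrees on all 8 inputs.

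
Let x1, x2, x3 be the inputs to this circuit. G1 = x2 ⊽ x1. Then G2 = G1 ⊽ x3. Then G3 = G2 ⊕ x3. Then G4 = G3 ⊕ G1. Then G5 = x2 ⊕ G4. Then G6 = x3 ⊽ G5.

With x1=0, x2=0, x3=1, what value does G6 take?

0

G1 = 0 ⊽ 0 = 1
G2 = 1 ⊽ 1 = 0
G3 = 0 ⊕ 1 = 1
G4 = 1 ⊕ 1 = 0
G5 = 0 ⊕ 0 = 0
G6 = 1 ⊽ 0 = 0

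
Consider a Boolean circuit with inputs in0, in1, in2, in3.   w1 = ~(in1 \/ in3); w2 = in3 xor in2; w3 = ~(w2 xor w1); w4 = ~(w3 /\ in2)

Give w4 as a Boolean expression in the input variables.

~((~((in3 xor in2) xor (~(in1 \/ in3)))) /\ in2)

w1 = ~(in1 \/ in3)
w2 = in3 xor in2
w3 = ~(w2 xor w1) = ~((in3 xor in2) xor (~(in1 \/ in3)))
w4 = ~(w3 /\ in2) = ~((~((in3 xor in2) xor (~(in1 \/ in3)))) /\ in2)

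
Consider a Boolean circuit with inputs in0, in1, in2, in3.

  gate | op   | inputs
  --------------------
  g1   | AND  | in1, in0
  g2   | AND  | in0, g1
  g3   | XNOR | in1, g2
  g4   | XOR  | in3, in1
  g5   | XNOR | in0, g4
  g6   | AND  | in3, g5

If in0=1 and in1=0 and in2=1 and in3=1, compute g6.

1

g4 = 1 XOR 0 = 1
g5 = 1 XNOR 1 = 1
g6 = 1 AND 1 = 1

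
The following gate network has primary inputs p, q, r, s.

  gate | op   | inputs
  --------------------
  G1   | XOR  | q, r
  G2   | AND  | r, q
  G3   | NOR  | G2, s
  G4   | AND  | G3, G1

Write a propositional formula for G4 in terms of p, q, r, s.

G1 = q XOR r
G2 = r AND q
G3 = G2 NOR s = (r AND q) NOR s
G4 = G3 AND G1 = ((r AND q) NOR s) AND (q XOR r)

((r AND q) NOR s) AND (q XOR r)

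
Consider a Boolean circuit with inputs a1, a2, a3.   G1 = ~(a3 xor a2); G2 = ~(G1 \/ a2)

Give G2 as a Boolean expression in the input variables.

~((~(a3 xor a2)) \/ a2)

G1 = ~(a3 xor a2)
G2 = ~(G1 \/ a2) = ~((~(a3 xor a2)) \/ a2)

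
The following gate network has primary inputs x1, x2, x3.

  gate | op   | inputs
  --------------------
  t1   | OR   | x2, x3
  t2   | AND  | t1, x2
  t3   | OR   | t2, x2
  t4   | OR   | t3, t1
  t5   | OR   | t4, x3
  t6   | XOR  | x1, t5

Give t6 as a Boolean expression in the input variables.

t1 = x2 OR x3
t2 = t1 AND x2 = (x2 OR x3) AND x2
t3 = t2 OR x2 = ((x2 OR x3) AND x2) OR x2
t4 = t3 OR t1 = (((x2 OR x3) AND x2) OR x2) OR (x2 OR x3)
t5 = t4 OR x3 = ((((x2 OR x3) AND x2) OR x2) OR (x2 OR x3)) OR x3
t6 = x1 XOR t5 = x1 XOR (((((x2 OR x3) AND x2) OR x2) OR (x2 OR x3)) OR x3)

x1 XOR (((((x2 OR x3) AND x2) OR x2) OR (x2 OR x3)) OR x3)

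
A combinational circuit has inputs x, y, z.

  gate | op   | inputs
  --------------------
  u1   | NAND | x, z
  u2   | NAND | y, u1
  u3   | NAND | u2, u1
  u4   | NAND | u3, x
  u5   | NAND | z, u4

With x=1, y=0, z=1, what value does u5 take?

u1 = 1 NAND 1 = 0
u2 = 0 NAND 0 = 1
u3 = 1 NAND 0 = 1
u4 = 1 NAND 1 = 0
u5 = 1 NAND 0 = 1

1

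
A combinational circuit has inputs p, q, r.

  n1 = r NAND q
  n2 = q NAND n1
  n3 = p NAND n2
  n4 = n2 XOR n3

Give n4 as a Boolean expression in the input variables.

(q NAND (r NAND q)) XOR (p NAND (q NAND (r NAND q)))

n1 = r NAND q
n2 = q NAND n1 = q NAND (r NAND q)
n3 = p NAND n2 = p NAND (q NAND (r NAND q))
n4 = n2 XOR n3 = (q NAND (r NAND q)) XOR (p NAND (q NAND (r NAND q)))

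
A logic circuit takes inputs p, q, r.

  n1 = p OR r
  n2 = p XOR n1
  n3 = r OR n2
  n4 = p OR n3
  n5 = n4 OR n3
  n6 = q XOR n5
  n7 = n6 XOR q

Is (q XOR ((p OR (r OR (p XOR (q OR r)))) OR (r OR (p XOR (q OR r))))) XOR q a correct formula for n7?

No

n1 = p OR r
n2 = p XOR n1 = p XOR (p OR r)
n3 = r OR n2 = r OR (p XOR (p OR r))
n4 = p OR n3 = p OR (r OR (p XOR (p OR r)))
n5 = n4 OR n3 = (p OR (r OR (p XOR (p OR r)))) OR (r OR (p XOR (p OR r)))
n6 = q XOR n5 = q XOR ((p OR (r OR (p XOR (p OR r)))) OR (r OR (p XOR (p OR r))))
n7 = n6 XOR q = (q XOR ((p OR (r OR (p XOR (p OR r)))) OR (r OR (p XOR (p OR r))))) XOR q
At p=0, q=1, r=0: circuit gives 0, formula gives 1.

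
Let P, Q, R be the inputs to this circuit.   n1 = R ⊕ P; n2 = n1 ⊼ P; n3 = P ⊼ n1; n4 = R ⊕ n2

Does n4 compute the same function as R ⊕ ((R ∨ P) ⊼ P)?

No

n1 = R ⊕ P
n2 = n1 ⊼ P = (R ⊕ P) ⊼ P
n4 = R ⊕ n2 = R ⊕ ((R ⊕ P) ⊼ P)
At P=1, Q=0, R=1: circuit gives 0, formula gives 1.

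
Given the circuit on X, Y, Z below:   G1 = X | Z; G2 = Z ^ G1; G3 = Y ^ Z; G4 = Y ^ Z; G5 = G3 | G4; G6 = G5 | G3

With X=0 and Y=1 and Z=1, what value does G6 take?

G3 = 1 ^ 1 = 0
G4 = 1 ^ 1 = 0
G5 = 0 | 0 = 0
G6 = 0 | 0 = 0

0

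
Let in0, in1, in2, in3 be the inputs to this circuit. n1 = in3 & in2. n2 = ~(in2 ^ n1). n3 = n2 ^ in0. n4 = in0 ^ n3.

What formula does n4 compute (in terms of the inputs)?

n1 = in3 & in2
n2 = ~(in2 ^ n1) = ~(in2 ^ (in3 & in2))
n3 = n2 ^ in0 = (~(in2 ^ (in3 & in2))) ^ in0
n4 = in0 ^ n3 = in0 ^ ((~(in2 ^ (in3 & in2))) ^ in0)

in0 ^ ((~(in2 ^ (in3 & in2))) ^ in0)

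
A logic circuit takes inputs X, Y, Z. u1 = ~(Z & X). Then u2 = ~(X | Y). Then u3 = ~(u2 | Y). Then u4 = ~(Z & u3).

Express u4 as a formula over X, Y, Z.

~(Z & (~((~(X | Y)) | Y)))

u2 = ~(X | Y)
u3 = ~(u2 | Y) = ~((~(X | Y)) | Y)
u4 = ~(Z & u3) = ~(Z & (~((~(X | Y)) | Y)))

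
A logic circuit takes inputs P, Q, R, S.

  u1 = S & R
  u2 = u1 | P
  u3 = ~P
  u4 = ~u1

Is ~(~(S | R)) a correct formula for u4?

No

u1 = S & R
u4 = ~u1 = ~(S & R)
At P=0, Q=0, R=0, S=0: circuit gives 1, formula gives 0.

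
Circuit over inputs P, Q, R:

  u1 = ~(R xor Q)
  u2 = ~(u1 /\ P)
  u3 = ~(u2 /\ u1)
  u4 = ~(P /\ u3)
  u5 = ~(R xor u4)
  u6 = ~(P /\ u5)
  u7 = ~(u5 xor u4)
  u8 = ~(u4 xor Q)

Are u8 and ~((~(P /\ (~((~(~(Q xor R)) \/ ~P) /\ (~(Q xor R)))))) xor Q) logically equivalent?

Yes

u1 = ~(R xor Q)
u2 = ~(u1 /\ P) = ~((~(R xor Q)) /\ P)
u3 = ~(u2 /\ u1) = ~((~((~(R xor Q)) /\ P)) /\ (~(R xor Q)))
u4 = ~(P /\ u3) = ~(P /\ (~((~((~(R xor Q)) /\ P)) /\ (~(R xor Q)))))
u8 = ~(u4 xor Q) = ~((~(P /\ (~((~((~(R xor Q)) /\ P)) /\ (~(R xor Q)))))) xor Q)
At P=0, Q=0, R=0: circuit gives 0, formula gives 0.
At P=0, Q=1, R=0: circuit gives 1, formula gives 1.
Agrees on all 8 inputs.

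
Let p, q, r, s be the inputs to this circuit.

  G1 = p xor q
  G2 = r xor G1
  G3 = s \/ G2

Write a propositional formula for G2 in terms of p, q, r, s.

G1 = p xor q
G2 = r xor G1 = r xor (p xor q)

r xor (p xor q)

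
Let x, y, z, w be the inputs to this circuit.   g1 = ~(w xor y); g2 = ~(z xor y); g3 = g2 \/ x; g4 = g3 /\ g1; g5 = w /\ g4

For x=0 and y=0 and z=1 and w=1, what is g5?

0

g1 = ~(1 xor 0) = 0
g2 = ~(1 xor 0) = 0
g3 = 0 \/ 0 = 0
g4 = 0 /\ 0 = 0
g5 = 1 /\ 0 = 0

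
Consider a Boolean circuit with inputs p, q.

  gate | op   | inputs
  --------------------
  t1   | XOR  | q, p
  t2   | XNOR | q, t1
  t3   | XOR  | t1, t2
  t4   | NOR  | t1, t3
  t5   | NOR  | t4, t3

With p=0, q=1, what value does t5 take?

t1 = 1 XOR 0 = 1
t2 = 1 XNOR 1 = 1
t3 = 1 XOR 1 = 0
t4 = 1 NOR 0 = 0
t5 = 0 NOR 0 = 1

1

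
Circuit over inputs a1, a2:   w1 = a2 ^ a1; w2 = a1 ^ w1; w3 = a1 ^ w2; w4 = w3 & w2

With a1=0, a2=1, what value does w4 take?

1

w1 = 1 ^ 0 = 1
w2 = 0 ^ 1 = 1
w3 = 0 ^ 1 = 1
w4 = 1 & 1 = 1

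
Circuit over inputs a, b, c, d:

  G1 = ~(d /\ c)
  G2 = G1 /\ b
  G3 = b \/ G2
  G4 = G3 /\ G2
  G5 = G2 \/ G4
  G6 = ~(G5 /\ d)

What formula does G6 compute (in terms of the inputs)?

~((((~(d /\ c)) /\ b) \/ ((b \/ ((~(d /\ c)) /\ b)) /\ ((~(d /\ c)) /\ b))) /\ d)

G1 = ~(d /\ c)
G2 = G1 /\ b = (~(d /\ c)) /\ b
G3 = b \/ G2 = b \/ ((~(d /\ c)) /\ b)
G4 = G3 /\ G2 = (b \/ ((~(d /\ c)) /\ b)) /\ ((~(d /\ c)) /\ b)
G5 = G2 \/ G4 = ((~(d /\ c)) /\ b) \/ ((b \/ ((~(d /\ c)) /\ b)) /\ ((~(d /\ c)) /\ b))
G6 = ~(G5 /\ d) = ~((((~(d /\ c)) /\ b) \/ ((b \/ ((~(d /\ c)) /\ b)) /\ ((~(d /\ c)) /\ b))) /\ d)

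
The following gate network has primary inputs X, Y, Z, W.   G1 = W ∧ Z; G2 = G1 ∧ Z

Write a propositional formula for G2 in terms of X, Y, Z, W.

(W ∧ Z) ∧ Z

G1 = W ∧ Z
G2 = G1 ∧ Z = (W ∧ Z) ∧ Z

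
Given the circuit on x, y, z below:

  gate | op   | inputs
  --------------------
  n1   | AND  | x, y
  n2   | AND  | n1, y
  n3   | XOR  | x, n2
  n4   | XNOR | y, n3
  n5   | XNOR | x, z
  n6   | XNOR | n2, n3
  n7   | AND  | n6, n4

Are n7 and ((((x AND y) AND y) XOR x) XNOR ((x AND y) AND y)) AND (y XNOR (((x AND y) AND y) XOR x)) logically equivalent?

Yes

n1 = x AND y
n2 = n1 AND y = (x AND y) AND y
n3 = x XOR n2 = x XOR ((x AND y) AND y)
n4 = y XNOR n3 = y XNOR (x XOR ((x AND y) AND y))
n6 = n2 XNOR n3 = ((x AND y) AND y) XNOR (x XOR ((x AND y) AND y))
n7 = n6 AND n4 = (((x AND y) AND y) XNOR (x XOR ((x AND y) AND y))) AND (y XNOR (x XOR ((x AND y) AND y)))
At x=0, y=1, z=0: circuit gives 0, formula gives 0.
At x=0, y=0, z=0: circuit gives 1, formula gives 1.
Agrees on all 8 inputs.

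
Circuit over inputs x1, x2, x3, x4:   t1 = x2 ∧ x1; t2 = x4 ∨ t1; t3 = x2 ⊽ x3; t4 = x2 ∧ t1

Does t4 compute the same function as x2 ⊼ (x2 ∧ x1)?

No

t1 = x2 ∧ x1
t4 = x2 ∧ t1 = x2 ∧ (x2 ∧ x1)
At x1=0, x2=0, x3=0, x4=0: circuit gives 0, formula gives 1.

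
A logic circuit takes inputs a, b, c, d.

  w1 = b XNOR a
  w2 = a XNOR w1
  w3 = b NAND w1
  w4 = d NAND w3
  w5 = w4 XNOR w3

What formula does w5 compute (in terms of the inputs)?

(d NAND (b NAND (b XNOR a))) XNOR (b NAND (b XNOR a))

w1 = b XNOR a
w3 = b NAND w1 = b NAND (b XNOR a)
w4 = d NAND w3 = d NAND (b NAND (b XNOR a))
w5 = w4 XNOR w3 = (d NAND (b NAND (b XNOR a))) XNOR (b NAND (b XNOR a))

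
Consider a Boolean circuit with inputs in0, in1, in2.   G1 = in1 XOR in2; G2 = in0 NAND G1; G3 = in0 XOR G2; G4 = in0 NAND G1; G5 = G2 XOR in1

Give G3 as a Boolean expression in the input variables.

G1 = in1 XOR in2
G2 = in0 NAND G1 = in0 NAND (in1 XOR in2)
G3 = in0 XOR G2 = in0 XOR (in0 NAND (in1 XOR in2))

in0 XOR (in0 NAND (in1 XOR in2))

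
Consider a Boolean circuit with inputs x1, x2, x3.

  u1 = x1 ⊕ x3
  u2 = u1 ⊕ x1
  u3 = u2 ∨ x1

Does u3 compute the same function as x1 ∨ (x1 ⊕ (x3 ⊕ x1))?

Yes

u1 = x1 ⊕ x3
u2 = u1 ⊕ x1 = (x1 ⊕ x3) ⊕ x1
u3 = u2 ∨ x1 = ((x1 ⊕ x3) ⊕ x1) ∨ x1
At x1=0, x2=0, x3=0: circuit gives 0, formula gives 0.
At x1=0, x2=0, x3=1: circuit gives 1, formula gives 1.
Agrees on all 8 inputs.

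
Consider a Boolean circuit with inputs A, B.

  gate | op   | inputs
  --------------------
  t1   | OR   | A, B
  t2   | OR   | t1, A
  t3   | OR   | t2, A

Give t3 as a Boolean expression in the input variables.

t1 = A OR B
t2 = t1 OR A = (A OR B) OR A
t3 = t2 OR A = ((A OR B) OR A) OR A

((A OR B) OR A) OR A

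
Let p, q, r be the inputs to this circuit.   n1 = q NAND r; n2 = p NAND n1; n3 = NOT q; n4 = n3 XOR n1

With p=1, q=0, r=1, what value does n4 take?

0

n1 = 0 NAND 1 = 1
n3 = NOT 0 = 1
n4 = 1 XOR 1 = 0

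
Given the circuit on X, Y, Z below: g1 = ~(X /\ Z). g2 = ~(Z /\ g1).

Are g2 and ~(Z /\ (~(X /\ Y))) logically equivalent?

g1 = ~(X /\ Z)
g2 = ~(Z /\ g1) = ~(Z /\ (~(X /\ Z)))
At X=1, Y=0, Z=1: circuit gives 1, formula gives 0.

No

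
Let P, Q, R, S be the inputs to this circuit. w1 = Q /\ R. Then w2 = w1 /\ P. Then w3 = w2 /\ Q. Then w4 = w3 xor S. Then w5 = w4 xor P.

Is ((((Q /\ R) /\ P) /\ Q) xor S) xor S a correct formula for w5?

No

w1 = Q /\ R
w2 = w1 /\ P = (Q /\ R) /\ P
w3 = w2 /\ Q = ((Q /\ R) /\ P) /\ Q
w4 = w3 xor S = (((Q /\ R) /\ P) /\ Q) xor S
w5 = w4 xor P = ((((Q /\ R) /\ P) /\ Q) xor S) xor P
At P=0, Q=0, R=0, S=1: circuit gives 1, formula gives 0.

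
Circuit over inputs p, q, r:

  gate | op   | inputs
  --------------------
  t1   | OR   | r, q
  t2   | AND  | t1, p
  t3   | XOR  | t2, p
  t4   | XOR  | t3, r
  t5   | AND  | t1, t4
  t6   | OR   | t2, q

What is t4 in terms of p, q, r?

(((r OR q) AND p) XOR p) XOR r

t1 = r OR q
t2 = t1 AND p = (r OR q) AND p
t3 = t2 XOR p = ((r OR q) AND p) XOR p
t4 = t3 XOR r = (((r OR q) AND p) XOR p) XOR r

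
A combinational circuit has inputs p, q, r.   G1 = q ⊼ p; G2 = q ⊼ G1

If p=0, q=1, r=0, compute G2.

0

G1 = 1 ⊼ 0 = 1
G2 = 1 ⊼ 1 = 0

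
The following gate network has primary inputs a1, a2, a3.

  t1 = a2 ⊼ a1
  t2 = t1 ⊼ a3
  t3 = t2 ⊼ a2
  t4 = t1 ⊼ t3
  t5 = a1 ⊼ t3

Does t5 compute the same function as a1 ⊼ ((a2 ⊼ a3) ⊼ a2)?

t1 = a2 ⊼ a1
t2 = t1 ⊼ a3 = (a2 ⊼ a1) ⊼ a3
t3 = t2 ⊼ a2 = ((a2 ⊼ a1) ⊼ a3) ⊼ a2
t5 = a1 ⊼ t3 = a1 ⊼ (((a2 ⊼ a1) ⊼ a3) ⊼ a2)
At a1=1, a2=1, a3=1: circuit gives 1, formula gives 0.

No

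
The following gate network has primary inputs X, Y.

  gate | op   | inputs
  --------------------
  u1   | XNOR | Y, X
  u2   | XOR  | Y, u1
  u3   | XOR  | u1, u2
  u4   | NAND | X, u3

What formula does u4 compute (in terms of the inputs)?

u1 = Y XNOR X
u2 = Y XOR u1 = Y XOR (Y XNOR X)
u3 = u1 XOR u2 = (Y XNOR X) XOR (Y XOR (Y XNOR X))
u4 = X NAND u3 = X NAND ((Y XNOR X) XOR (Y XOR (Y XNOR X)))

X NAND ((Y XNOR X) XOR (Y XOR (Y XNOR X)))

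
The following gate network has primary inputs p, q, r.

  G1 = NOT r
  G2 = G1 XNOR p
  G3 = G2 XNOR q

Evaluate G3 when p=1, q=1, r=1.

G1 = NOT 1 = 0
G2 = 0 XNOR 1 = 0
G3 = 0 XNOR 1 = 0

0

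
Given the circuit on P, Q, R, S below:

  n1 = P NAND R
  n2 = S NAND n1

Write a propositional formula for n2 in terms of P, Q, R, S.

n1 = P NAND R
n2 = S NAND n1 = S NAND (P NAND R)

S NAND (P NAND R)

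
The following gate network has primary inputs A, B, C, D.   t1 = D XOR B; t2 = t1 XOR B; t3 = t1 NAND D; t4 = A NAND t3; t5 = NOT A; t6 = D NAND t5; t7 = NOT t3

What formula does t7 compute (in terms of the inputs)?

NOT ((D XOR B) NAND D)

t1 = D XOR B
t3 = t1 NAND D = (D XOR B) NAND D
t7 = NOT t3 = NOT ((D XOR B) NAND D)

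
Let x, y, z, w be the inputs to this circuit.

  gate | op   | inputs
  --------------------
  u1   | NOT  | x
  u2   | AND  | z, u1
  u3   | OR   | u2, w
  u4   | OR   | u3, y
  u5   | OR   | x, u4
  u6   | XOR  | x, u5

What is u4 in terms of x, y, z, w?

((z AND NOT x) OR w) OR y

u1 = NOT x
u2 = z AND u1 = z AND NOT x
u3 = u2 OR w = (z AND NOT x) OR w
u4 = u3 OR y = ((z AND NOT x) OR w) OR y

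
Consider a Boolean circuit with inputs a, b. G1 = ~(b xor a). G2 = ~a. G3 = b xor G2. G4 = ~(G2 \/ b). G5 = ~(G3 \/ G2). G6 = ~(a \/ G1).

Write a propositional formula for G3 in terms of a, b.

b xor ~a

G2 = ~a
G3 = b xor G2 = b xor ~a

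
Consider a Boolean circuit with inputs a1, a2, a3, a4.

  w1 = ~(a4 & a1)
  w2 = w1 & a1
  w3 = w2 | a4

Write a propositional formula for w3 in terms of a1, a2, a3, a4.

w1 = ~(a4 & a1)
w2 = w1 & a1 = (~(a4 & a1)) & a1
w3 = w2 | a4 = ((~(a4 & a1)) & a1) | a4

((~(a4 & a1)) & a1) | a4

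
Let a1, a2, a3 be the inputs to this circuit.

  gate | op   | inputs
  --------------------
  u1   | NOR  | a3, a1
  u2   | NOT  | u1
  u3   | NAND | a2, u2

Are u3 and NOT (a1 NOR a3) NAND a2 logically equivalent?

u1 = a3 NOR a1
u2 = NOT u1 = NOT (a3 NOR a1)
u3 = a2 NAND u2 = a2 NAND NOT (a3 NOR a1)
At a1=0, a2=1, a3=1: circuit gives 0, formula gives 0.
At a1=0, a2=0, a3=0: circuit gives 1, formula gives 1.
Agrees on all 8 inputs.

Yes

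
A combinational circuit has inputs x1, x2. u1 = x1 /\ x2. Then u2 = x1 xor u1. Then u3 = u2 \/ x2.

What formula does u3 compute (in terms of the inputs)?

(x1 xor (x1 /\ x2)) \/ x2

u1 = x1 /\ x2
u2 = x1 xor u1 = x1 xor (x1 /\ x2)
u3 = u2 \/ x2 = (x1 xor (x1 /\ x2)) \/ x2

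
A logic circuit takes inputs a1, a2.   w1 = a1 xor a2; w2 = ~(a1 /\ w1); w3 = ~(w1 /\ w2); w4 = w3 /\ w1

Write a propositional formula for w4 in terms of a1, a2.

(~((a1 xor a2) /\ (~(a1 /\ (a1 xor a2))))) /\ (a1 xor a2)

w1 = a1 xor a2
w2 = ~(a1 /\ w1) = ~(a1 /\ (a1 xor a2))
w3 = ~(w1 /\ w2) = ~((a1 xor a2) /\ (~(a1 /\ (a1 xor a2))))
w4 = w3 /\ w1 = (~((a1 xor a2) /\ (~(a1 /\ (a1 xor a2))))) /\ (a1 xor a2)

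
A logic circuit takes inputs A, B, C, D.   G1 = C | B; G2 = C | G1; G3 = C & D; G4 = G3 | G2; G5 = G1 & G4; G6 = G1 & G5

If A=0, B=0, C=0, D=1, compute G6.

G1 = 0 | 0 = 0
G2 = 0 | 0 = 0
G3 = 0 & 1 = 0
G4 = 0 | 0 = 0
G5 = 0 & 0 = 0
G6 = 0 & 0 = 0

0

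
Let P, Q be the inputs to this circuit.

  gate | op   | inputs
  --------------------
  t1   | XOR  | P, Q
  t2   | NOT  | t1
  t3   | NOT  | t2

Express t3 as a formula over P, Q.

t1 = P XOR Q
t2 = NOT t1 = NOT (P XOR Q)
t3 = NOT t2 = NOT NOT (P XOR Q)

NOT NOT (P XOR Q)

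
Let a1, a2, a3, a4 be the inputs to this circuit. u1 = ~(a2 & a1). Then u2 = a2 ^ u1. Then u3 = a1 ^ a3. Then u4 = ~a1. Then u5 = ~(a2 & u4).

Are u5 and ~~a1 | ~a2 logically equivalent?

u4 = ~a1
u5 = ~(a2 & u4) = ~(a2 & ~a1)
At a1=0, a2=1, a3=0, a4=0: circuit gives 0, formula gives 0.
At a1=0, a2=0, a3=0, a4=0: circuit gives 1, formula gives 1.
Agrees on all 16 inputs.

Yes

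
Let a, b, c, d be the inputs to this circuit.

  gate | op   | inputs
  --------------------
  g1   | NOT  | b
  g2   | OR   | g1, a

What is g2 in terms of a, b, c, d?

NOT b OR a

g1 = NOT b
g2 = g1 OR a = NOT b OR a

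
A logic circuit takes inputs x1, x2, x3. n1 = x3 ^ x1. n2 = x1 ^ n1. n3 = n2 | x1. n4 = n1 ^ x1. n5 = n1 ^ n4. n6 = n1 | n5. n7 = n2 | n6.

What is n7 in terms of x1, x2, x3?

(x1 ^ (x3 ^ x1)) | ((x3 ^ x1) | ((x3 ^ x1) ^ ((x3 ^ x1) ^ x1)))

n1 = x3 ^ x1
n2 = x1 ^ n1 = x1 ^ (x3 ^ x1)
n4 = n1 ^ x1 = (x3 ^ x1) ^ x1
n5 = n1 ^ n4 = (x3 ^ x1) ^ ((x3 ^ x1) ^ x1)
n6 = n1 | n5 = (x3 ^ x1) | ((x3 ^ x1) ^ ((x3 ^ x1) ^ x1))
n7 = n2 | n6 = (x1 ^ (x3 ^ x1)) | ((x3 ^ x1) | ((x3 ^ x1) ^ ((x3 ^ x1) ^ x1)))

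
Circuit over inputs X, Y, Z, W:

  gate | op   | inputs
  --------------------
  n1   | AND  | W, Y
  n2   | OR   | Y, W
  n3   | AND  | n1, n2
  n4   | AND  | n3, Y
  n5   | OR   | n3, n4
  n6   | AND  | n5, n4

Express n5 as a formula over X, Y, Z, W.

((W AND Y) AND (Y OR W)) OR (((W AND Y) AND (Y OR W)) AND Y)

n1 = W AND Y
n2 = Y OR W
n3 = n1 AND n2 = (W AND Y) AND (Y OR W)
n4 = n3 AND Y = ((W AND Y) AND (Y OR W)) AND Y
n5 = n3 OR n4 = ((W AND Y) AND (Y OR W)) OR (((W AND Y) AND (Y OR W)) AND Y)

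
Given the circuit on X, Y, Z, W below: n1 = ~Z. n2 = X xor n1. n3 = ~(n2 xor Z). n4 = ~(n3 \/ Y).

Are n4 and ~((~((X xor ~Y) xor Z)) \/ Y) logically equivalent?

No

n1 = ~Z
n2 = X xor n1 = X xor ~Z
n3 = ~(n2 xor Z) = ~((X xor ~Z) xor Z)
n4 = ~(n3 \/ Y) = ~((~((X xor ~Z) xor Z)) \/ Y)
At X=0, Y=0, Z=1, W=0: circuit gives 1, formula gives 0.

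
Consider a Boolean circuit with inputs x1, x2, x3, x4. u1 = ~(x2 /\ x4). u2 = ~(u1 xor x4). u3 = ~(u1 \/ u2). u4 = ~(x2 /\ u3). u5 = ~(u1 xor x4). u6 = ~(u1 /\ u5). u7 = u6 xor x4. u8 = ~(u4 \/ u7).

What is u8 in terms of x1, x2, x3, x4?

u1 = ~(x2 /\ x4)
u2 = ~(u1 xor x4) = ~((~(x2 /\ x4)) xor x4)
u3 = ~(u1 \/ u2) = ~((~(x2 /\ x4)) \/ (~((~(x2 /\ x4)) xor x4)))
u4 = ~(x2 /\ u3) = ~(x2 /\ (~((~(x2 /\ x4)) \/ (~((~(x2 /\ x4)) xor x4)))))
u5 = ~(u1 xor x4) = ~((~(x2 /\ x4)) xor x4)
u6 = ~(u1 /\ u5) = ~((~(x2 /\ x4)) /\ (~((~(x2 /\ x4)) xor x4)))
u7 = u6 xor x4 = (~((~(x2 /\ x4)) /\ (~((~(x2 /\ x4)) xor x4)))) xor x4
u8 = ~(u4 \/ u7) = ~((~(x2 /\ (~((~(x2 /\ x4)) \/ (~((~(x2 /\ x4)) xor x4)))))) \/ ((~((~(x2 /\ x4)) /\ (~((~(x2 /\ x4)) xor x4)))) xor x4))

~((~(x2 /\ (~((~(x2 /\ x4)) \/ (~((~(x2 /\ x4)) xor x4)))))) \/ ((~((~(x2 /\ x4)) /\ (~((~(x2 /\ x4)) xor x4)))) xor x4))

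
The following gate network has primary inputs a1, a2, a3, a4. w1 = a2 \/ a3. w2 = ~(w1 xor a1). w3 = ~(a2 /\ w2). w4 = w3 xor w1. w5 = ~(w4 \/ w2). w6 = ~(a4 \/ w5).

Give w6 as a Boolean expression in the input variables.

w1 = a2 \/ a3
w2 = ~(w1 xor a1) = ~((a2 \/ a3) xor a1)
w3 = ~(a2 /\ w2) = ~(a2 /\ (~((a2 \/ a3) xor a1)))
w4 = w3 xor w1 = (~(a2 /\ (~((a2 \/ a3) xor a1)))) xor (a2 \/ a3)
w5 = ~(w4 \/ w2) = ~(((~(a2 /\ (~((a2 \/ a3) xor a1)))) xor (a2 \/ a3)) \/ (~((a2 \/ a3) xor a1)))
w6 = ~(a4 \/ w5) = ~(a4 \/ (~(((~(a2 /\ (~((a2 \/ a3) xor a1)))) xor (a2 \/ a3)) \/ (~((a2 \/ a3) xor a1)))))

~(a4 \/ (~(((~(a2 /\ (~((a2 \/ a3) xor a1)))) xor (a2 \/ a3)) \/ (~((a2 \/ a3) xor a1)))))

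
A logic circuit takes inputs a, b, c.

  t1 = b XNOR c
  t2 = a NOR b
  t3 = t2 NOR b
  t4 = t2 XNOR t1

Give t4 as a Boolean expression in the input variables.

(a NOR b) XNOR (b XNOR c)

t1 = b XNOR c
t2 = a NOR b
t4 = t2 XNOR t1 = (a NOR b) XNOR (b XNOR c)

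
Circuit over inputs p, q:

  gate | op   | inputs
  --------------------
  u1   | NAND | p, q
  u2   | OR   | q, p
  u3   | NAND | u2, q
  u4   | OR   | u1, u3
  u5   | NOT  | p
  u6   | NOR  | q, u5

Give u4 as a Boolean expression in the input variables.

(p NAND q) OR ((q OR p) NAND q)

u1 = p NAND q
u2 = q OR p
u3 = u2 NAND q = (q OR p) NAND q
u4 = u1 OR u3 = (p NAND q) OR ((q OR p) NAND q)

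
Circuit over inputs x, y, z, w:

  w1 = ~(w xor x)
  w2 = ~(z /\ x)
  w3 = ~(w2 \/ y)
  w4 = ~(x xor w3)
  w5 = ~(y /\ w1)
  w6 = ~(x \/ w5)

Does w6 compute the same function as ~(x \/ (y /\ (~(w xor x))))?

w1 = ~(w xor x)
w5 = ~(y /\ w1) = ~(y /\ (~(w xor x)))
w6 = ~(x \/ w5) = ~(x \/ (~(y /\ (~(w xor x)))))
At x=0, y=0, z=0, w=0: circuit gives 0, formula gives 1.

No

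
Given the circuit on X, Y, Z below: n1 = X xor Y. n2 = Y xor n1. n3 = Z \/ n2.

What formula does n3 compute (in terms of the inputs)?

Z \/ (Y xor (X xor Y))

n1 = X xor Y
n2 = Y xor n1 = Y xor (X xor Y)
n3 = Z \/ n2 = Z \/ (Y xor (X xor Y))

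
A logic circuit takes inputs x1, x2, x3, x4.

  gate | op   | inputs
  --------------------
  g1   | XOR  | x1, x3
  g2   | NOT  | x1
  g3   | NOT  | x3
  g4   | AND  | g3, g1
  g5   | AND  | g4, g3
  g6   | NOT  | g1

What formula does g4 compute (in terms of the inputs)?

g1 = x1 XOR x3
g3 = NOT x3
g4 = g3 AND g1 = NOT x3 AND (x1 XOR x3)

NOT x3 AND (x1 XOR x3)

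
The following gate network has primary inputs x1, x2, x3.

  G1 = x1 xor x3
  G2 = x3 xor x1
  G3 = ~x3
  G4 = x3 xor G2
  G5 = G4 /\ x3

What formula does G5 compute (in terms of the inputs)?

G2 = x3 xor x1
G4 = x3 xor G2 = x3 xor (x3 xor x1)
G5 = G4 /\ x3 = (x3 xor (x3 xor x1)) /\ x3

(x3 xor (x3 xor x1)) /\ x3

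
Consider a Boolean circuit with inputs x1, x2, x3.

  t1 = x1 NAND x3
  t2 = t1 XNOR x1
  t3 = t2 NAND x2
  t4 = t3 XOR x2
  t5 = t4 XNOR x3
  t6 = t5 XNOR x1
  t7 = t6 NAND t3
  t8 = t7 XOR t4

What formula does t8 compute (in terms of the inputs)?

(((((((x1 NAND x3) XNOR x1) NAND x2) XOR x2) XNOR x3) XNOR x1) NAND (((x1 NAND x3) XNOR x1) NAND x2)) XOR ((((x1 NAND x3) XNOR x1) NAND x2) XOR x2)

t1 = x1 NAND x3
t2 = t1 XNOR x1 = (x1 NAND x3) XNOR x1
t3 = t2 NAND x2 = ((x1 NAND x3) XNOR x1) NAND x2
t4 = t3 XOR x2 = (((x1 NAND x3) XNOR x1) NAND x2) XOR x2
t5 = t4 XNOR x3 = ((((x1 NAND x3) XNOR x1) NAND x2) XOR x2) XNOR x3
t6 = t5 XNOR x1 = (((((x1 NAND x3) XNOR x1) NAND x2) XOR x2) XNOR x3) XNOR x1
t7 = t6 NAND t3 = ((((((x1 NAND x3) XNOR x1) NAND x2) XOR x2) XNOR x3) XNOR x1) NAND (((x1 NAND x3) XNOR x1) NAND x2)
t8 = t7 XOR t4 = (((((((x1 NAND x3) XNOR x1) NAND x2) XOR x2) XNOR x3) XNOR x1) NAND (((x1 NAND x3) XNOR x1) NAND x2)) XOR ((((x1 NAND x3) XNOR x1) NAND x2) XOR x2)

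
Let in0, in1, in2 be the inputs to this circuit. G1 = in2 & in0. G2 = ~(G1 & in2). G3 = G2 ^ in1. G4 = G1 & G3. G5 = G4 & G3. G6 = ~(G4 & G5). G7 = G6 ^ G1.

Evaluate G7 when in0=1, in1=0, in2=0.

G1 = 0 & 1 = 0
G2 = ~(0 & 0) = 1
G3 = 1 ^ 0 = 1
G4 = 0 & 1 = 0
G5 = 0 & 1 = 0
G6 = ~(0 & 0) = 1
G7 = 1 ^ 0 = 1

1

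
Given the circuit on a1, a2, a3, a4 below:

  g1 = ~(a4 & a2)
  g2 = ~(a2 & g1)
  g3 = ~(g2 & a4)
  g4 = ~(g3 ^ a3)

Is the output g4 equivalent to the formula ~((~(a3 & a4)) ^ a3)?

g1 = ~(a4 & a2)
g2 = ~(a2 & g1) = ~(a2 & (~(a4 & a2)))
g3 = ~(g2 & a4) = ~((~(a2 & (~(a4 & a2)))) & a4)
g4 = ~(g3 ^ a3) = ~((~((~(a2 & (~(a4 & a2)))) & a4)) ^ a3)
At a1=0, a2=0, a3=0, a4=1: circuit gives 1, formula gives 0.

No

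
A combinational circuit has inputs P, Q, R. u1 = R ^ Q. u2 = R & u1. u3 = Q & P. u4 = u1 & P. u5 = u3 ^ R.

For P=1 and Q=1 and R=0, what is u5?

u3 = 1 & 1 = 1
u5 = 1 ^ 0 = 1

1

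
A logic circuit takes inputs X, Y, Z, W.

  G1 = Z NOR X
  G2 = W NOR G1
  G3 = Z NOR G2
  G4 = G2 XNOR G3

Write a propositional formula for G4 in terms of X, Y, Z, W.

G1 = Z NOR X
G2 = W NOR G1 = W NOR (Z NOR X)
G3 = Z NOR G2 = Z NOR (W NOR (Z NOR X))
G4 = G2 XNOR G3 = (W NOR (Z NOR X)) XNOR (Z NOR (W NOR (Z NOR X)))

(W NOR (Z NOR X)) XNOR (Z NOR (W NOR (Z NOR X)))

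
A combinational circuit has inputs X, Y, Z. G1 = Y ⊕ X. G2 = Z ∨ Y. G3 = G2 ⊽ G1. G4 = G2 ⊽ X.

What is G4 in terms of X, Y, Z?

G2 = Z ∨ Y
G4 = G2 ⊽ X = (Z ∨ Y) ⊽ X

(Z ∨ Y) ⊽ X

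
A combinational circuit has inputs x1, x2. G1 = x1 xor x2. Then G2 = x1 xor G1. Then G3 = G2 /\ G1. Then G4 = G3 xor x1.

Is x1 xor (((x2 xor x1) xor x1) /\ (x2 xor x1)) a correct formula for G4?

Yes

G1 = x1 xor x2
G2 = x1 xor G1 = x1 xor (x1 xor x2)
G3 = G2 /\ G1 = (x1 xor (x1 xor x2)) /\ (x1 xor x2)
G4 = G3 xor x1 = ((x1 xor (x1 xor x2)) /\ (x1 xor x2)) xor x1
At x1=0, x2=0: circuit gives 0, formula gives 0.
At x1=0, x2=1: circuit gives 1, formula gives 1.
Agrees on all 4 inputs.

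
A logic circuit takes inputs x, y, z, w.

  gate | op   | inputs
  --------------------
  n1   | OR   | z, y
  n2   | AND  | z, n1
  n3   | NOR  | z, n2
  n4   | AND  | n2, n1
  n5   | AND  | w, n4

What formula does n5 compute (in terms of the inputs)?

w AND ((z AND (z OR y)) AND (z OR y))

n1 = z OR y
n2 = z AND n1 = z AND (z OR y)
n4 = n2 AND n1 = (z AND (z OR y)) AND (z OR y)
n5 = w AND n4 = w AND ((z AND (z OR y)) AND (z OR y))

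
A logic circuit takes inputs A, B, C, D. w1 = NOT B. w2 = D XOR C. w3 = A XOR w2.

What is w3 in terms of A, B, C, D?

A XOR (D XOR C)

w2 = D XOR C
w3 = A XOR w2 = A XOR (D XOR C)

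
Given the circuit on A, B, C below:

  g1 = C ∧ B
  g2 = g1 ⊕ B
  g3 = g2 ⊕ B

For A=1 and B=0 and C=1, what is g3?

g1 = 1 ∧ 0 = 0
g2 = 0 ⊕ 0 = 0
g3 = 0 ⊕ 0 = 0

0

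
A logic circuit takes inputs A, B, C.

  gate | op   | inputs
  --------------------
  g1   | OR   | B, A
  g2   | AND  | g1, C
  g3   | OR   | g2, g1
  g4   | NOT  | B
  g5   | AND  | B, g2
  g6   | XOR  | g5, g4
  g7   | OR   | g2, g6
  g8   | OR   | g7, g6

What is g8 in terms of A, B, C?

(((B OR A) AND C) OR ((B AND ((B OR A) AND C)) XOR NOT B)) OR ((B AND ((B OR A) AND C)) XOR NOT B)

g1 = B OR A
g2 = g1 AND C = (B OR A) AND C
g4 = NOT B
g5 = B AND g2 = B AND ((B OR A) AND C)
g6 = g5 XOR g4 = (B AND ((B OR A) AND C)) XOR NOT B
g7 = g2 OR g6 = ((B OR A) AND C) OR ((B AND ((B OR A) AND C)) XOR NOT B)
g8 = g7 OR g6 = (((B OR A) AND C) OR ((B AND ((B OR A) AND C)) XOR NOT B)) OR ((B AND ((B OR A) AND C)) XOR NOT B)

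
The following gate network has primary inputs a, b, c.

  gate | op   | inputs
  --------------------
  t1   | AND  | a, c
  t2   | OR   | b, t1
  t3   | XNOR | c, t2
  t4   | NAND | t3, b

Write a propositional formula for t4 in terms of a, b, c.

(c XNOR (b OR (a AND c))) NAND b

t1 = a AND c
t2 = b OR t1 = b OR (a AND c)
t3 = c XNOR t2 = c XNOR (b OR (a AND c))
t4 = t3 NAND b = (c XNOR (b OR (a AND c))) NAND b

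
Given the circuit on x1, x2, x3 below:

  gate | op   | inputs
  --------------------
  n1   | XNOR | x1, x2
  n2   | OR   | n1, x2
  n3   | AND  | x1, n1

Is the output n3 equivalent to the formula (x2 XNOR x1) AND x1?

n1 = x1 XNOR x2
n3 = x1 AND n1 = x1 AND (x1 XNOR x2)
At x1=0, x2=0, x3=0: circuit gives 0, formula gives 0.
At x1=1, x2=1, x3=0: circuit gives 1, formula gives 1.
Agrees on all 8 inputs.

Yes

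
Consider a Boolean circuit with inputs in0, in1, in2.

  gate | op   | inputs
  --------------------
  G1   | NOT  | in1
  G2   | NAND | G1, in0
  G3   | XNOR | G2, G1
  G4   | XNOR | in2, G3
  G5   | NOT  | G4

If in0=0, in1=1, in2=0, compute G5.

0

G1 = NOT 1 = 0
G2 = 0 NAND 0 = 1
G3 = 1 XNOR 0 = 0
G4 = 0 XNOR 0 = 1
G5 = NOT 1 = 0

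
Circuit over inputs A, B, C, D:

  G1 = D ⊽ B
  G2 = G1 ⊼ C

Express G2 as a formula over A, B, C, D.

G1 = D ⊽ B
G2 = G1 ⊼ C = (D ⊽ B) ⊼ C

(D ⊽ B) ⊼ C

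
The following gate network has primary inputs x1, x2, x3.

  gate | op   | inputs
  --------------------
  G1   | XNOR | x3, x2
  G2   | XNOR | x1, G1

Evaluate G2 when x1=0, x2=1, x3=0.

G1 = 0 XNOR 1 = 0
G2 = 0 XNOR 0 = 1

1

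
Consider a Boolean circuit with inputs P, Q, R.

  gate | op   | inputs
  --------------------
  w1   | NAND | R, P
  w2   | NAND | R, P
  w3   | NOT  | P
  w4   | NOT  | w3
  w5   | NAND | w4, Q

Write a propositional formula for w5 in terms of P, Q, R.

NOT NOT P NAND Q

w3 = NOT P
w4 = NOT w3 = NOT NOT P
w5 = w4 NAND Q = NOT NOT P NAND Q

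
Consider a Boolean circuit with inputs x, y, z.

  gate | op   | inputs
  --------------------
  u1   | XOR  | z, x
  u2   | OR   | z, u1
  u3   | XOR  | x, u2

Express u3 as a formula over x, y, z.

x XOR (z OR (z XOR x))

u1 = z XOR x
u2 = z OR u1 = z OR (z XOR x)
u3 = x XOR u2 = x XOR (z OR (z XOR x))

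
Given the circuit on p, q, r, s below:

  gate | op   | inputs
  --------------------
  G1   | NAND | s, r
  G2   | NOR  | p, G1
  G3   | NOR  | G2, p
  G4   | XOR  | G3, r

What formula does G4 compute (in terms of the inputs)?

G1 = s NAND r
G2 = p NOR G1 = p NOR (s NAND r)
G3 = G2 NOR p = (p NOR (s NAND r)) NOR p
G4 = G3 XOR r = ((p NOR (s NAND r)) NOR p) XOR r

((p NOR (s NAND r)) NOR p) XOR r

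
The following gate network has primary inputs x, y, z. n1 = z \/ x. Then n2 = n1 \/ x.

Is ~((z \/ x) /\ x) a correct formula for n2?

n1 = z \/ x
n2 = n1 \/ x = (z \/ x) \/ x
At x=0, y=0, z=0: circuit gives 0, formula gives 1.

No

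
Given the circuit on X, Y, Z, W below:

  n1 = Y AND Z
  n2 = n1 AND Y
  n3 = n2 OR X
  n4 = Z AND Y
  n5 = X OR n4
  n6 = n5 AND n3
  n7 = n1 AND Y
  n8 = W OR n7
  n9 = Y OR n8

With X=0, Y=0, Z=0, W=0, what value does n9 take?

n1 = 0 AND 0 = 0
n7 = 0 AND 0 = 0
n8 = 0 OR 0 = 0
n9 = 0 OR 0 = 0

0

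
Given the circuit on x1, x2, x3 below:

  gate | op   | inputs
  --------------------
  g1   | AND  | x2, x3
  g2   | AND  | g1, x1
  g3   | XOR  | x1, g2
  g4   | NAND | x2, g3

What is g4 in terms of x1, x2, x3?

g1 = x2 AND x3
g2 = g1 AND x1 = (x2 AND x3) AND x1
g3 = x1 XOR g2 = x1 XOR ((x2 AND x3) AND x1)
g4 = x2 NAND g3 = x2 NAND (x1 XOR ((x2 AND x3) AND x1))

x2 NAND (x1 XOR ((x2 AND x3) AND x1))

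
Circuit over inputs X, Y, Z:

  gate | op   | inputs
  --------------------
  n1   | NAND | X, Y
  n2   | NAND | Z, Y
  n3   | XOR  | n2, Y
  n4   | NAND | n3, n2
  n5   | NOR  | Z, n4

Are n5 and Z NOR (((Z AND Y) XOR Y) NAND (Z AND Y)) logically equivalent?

n2 = Z NAND Y
n3 = n2 XOR Y = (Z NAND Y) XOR Y
n4 = n3 NAND n2 = ((Z NAND Y) XOR Y) NAND (Z NAND Y)
n5 = Z NOR n4 = Z NOR (((Z NAND Y) XOR Y) NAND (Z NAND Y))
At X=0, Y=0, Z=0: circuit gives 1, formula gives 0.

No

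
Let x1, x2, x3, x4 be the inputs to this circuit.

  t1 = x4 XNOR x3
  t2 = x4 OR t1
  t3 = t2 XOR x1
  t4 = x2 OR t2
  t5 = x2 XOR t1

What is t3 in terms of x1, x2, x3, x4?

(x4 OR (x4 XNOR x3)) XOR x1

t1 = x4 XNOR x3
t2 = x4 OR t1 = x4 OR (x4 XNOR x3)
t3 = t2 XOR x1 = (x4 OR (x4 XNOR x3)) XOR x1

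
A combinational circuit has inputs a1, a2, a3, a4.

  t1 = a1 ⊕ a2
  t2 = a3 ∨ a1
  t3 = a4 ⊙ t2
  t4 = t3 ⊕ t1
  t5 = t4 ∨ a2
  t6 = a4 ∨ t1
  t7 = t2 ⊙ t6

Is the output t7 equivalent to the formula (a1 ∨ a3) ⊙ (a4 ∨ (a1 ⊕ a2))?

Yes

t1 = a1 ⊕ a2
t2 = a3 ∨ a1
t6 = a4 ∨ t1 = a4 ∨ (a1 ⊕ a2)
t7 = t2 ⊙ t6 = (a3 ∨ a1) ⊙ (a4 ∨ (a1 ⊕ a2))
At a1=0, a2=0, a3=0, a4=1: circuit gives 0, formula gives 0.
At a1=0, a2=0, a3=0, a4=0: circuit gives 1, formula gives 1.
Agrees on all 16 inputs.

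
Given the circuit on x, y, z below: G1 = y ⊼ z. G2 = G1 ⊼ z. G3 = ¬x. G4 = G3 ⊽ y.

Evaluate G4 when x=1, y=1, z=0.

0

G3 = ¬1 = 0
G4 = 0 ⊽ 1 = 0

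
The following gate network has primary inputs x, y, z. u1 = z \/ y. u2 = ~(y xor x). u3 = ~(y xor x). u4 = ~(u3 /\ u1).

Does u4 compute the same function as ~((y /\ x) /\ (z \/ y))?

No

u1 = z \/ y
u3 = ~(y xor x)
u4 = ~(u3 /\ u1) = ~((~(y xor x)) /\ (z \/ y))
At x=0, y=0, z=1: circuit gives 0, formula gives 1.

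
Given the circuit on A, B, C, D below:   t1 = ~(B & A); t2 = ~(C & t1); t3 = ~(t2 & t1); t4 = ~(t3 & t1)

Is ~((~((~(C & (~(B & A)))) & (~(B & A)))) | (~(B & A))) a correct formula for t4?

No

t1 = ~(B & A)
t2 = ~(C & t1) = ~(C & (~(B & A)))
t3 = ~(t2 & t1) = ~((~(C & (~(B & A)))) & (~(B & A)))
t4 = ~(t3 & t1) = ~((~((~(C & (~(B & A)))) & (~(B & A)))) & (~(B & A)))
At A=0, B=0, C=0, D=0: circuit gives 1, formula gives 0.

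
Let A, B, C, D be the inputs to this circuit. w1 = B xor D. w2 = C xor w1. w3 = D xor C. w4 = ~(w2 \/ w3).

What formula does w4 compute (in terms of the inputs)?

~((C xor (B xor D)) \/ (D xor C))

w1 = B xor D
w2 = C xor w1 = C xor (B xor D)
w3 = D xor C
w4 = ~(w2 \/ w3) = ~((C xor (B xor D)) \/ (D xor C))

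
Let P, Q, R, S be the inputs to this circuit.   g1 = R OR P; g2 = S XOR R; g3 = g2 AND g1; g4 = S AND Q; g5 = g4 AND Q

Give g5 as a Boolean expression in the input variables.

g4 = S AND Q
g5 = g4 AND Q = (S AND Q) AND Q

(S AND Q) AND Q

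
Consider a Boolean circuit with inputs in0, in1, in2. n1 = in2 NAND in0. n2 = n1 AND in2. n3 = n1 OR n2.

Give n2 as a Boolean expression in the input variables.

n1 = in2 NAND in0
n2 = n1 AND in2 = (in2 NAND in0) AND in2

(in2 NAND in0) AND in2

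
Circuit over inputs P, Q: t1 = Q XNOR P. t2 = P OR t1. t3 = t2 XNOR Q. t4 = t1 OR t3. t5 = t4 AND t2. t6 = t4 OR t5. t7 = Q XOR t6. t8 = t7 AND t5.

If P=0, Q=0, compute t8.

1

t1 = 0 XNOR 0 = 1
t2 = 0 OR 1 = 1
t3 = 1 XNOR 0 = 0
t4 = 1 OR 0 = 1
t5 = 1 AND 1 = 1
t6 = 1 OR 1 = 1
t7 = 0 XOR 1 = 1
t8 = 1 AND 1 = 1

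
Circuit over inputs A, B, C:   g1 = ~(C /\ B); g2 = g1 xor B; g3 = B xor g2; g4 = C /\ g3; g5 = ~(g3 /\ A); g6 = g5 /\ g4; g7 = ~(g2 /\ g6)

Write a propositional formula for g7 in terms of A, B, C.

~(((~(C /\ B)) xor B) /\ ((~((B xor ((~(C /\ B)) xor B)) /\ A)) /\ (C /\ (B xor ((~(C /\ B)) xor B)))))

g1 = ~(C /\ B)
g2 = g1 xor B = (~(C /\ B)) xor B
g3 = B xor g2 = B xor ((~(C /\ B)) xor B)
g4 = C /\ g3 = C /\ (B xor ((~(C /\ B)) xor B))
g5 = ~(g3 /\ A) = ~((B xor ((~(C /\ B)) xor B)) /\ A)
g6 = g5 /\ g4 = (~((B xor ((~(C /\ B)) xor B)) /\ A)) /\ (C /\ (B xor ((~(C /\ B)) xor B)))
g7 = ~(g2 /\ g6) = ~(((~(C /\ B)) xor B) /\ ((~((B xor ((~(C /\ B)) xor B)) /\ A)) /\ (C /\ (B xor ((~(C /\ B)) xor B)))))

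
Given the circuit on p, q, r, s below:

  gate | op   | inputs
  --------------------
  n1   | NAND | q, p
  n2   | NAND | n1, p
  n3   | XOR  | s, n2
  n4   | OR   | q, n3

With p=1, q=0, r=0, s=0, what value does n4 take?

n1 = 0 NAND 1 = 1
n2 = 1 NAND 1 = 0
n3 = 0 XOR 0 = 0
n4 = 0 OR 0 = 0

0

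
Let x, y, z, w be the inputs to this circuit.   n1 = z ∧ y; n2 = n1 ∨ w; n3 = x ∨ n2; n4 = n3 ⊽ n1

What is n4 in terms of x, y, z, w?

n1 = z ∧ y
n2 = n1 ∨ w = (z ∧ y) ∨ w
n3 = x ∨ n2 = x ∨ ((z ∧ y) ∨ w)
n4 = n3 ⊽ n1 = (x ∨ ((z ∧ y) ∨ w)) ⊽ (z ∧ y)

(x ∨ ((z ∧ y) ∨ w)) ⊽ (z ∧ y)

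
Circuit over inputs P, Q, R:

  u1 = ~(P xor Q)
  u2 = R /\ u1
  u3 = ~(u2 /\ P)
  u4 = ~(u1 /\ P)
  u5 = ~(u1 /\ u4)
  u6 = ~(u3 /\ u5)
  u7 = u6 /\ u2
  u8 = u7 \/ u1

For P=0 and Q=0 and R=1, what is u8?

1

u1 = ~(0 xor 0) = 1
u2 = 1 /\ 1 = 1
u3 = ~(1 /\ 0) = 1
u4 = ~(1 /\ 0) = 1
u5 = ~(1 /\ 1) = 0
u6 = ~(1 /\ 0) = 1
u7 = 1 /\ 1 = 1
u8 = 1 \/ 1 = 1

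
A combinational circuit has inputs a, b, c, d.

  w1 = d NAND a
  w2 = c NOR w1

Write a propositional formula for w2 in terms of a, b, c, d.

c NOR (d NAND a)

w1 = d NAND a
w2 = c NOR w1 = c NOR (d NAND a)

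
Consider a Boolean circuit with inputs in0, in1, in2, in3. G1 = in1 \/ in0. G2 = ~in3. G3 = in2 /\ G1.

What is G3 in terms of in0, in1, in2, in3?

in2 /\ (in1 \/ in0)

G1 = in1 \/ in0
G3 = in2 /\ G1 = in2 /\ (in1 \/ in0)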